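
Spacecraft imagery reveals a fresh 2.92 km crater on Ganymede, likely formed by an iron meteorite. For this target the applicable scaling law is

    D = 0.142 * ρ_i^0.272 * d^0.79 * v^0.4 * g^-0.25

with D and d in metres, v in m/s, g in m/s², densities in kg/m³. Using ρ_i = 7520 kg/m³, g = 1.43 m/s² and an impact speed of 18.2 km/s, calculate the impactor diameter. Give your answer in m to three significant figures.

d ≈ 104 m

Rearranging for d: d = [D / (0.142 · 7520^0.272 · 18200^0.4 · 1.43^-0.25)]^(1/0.79).
D = 2920 m.
7520^0.272 = 11.33
18200^0.4 = 50.59
1.43^-0.25 = 0.9145
Denominator = 0.142 × 11.33 × 50.59 × 0.9145 = 74.43
D / 74.43 = 2920 / 74.43 = 39.23
d = 39.23^(1/0.79) = 39.23^1.2658 = 104.0 m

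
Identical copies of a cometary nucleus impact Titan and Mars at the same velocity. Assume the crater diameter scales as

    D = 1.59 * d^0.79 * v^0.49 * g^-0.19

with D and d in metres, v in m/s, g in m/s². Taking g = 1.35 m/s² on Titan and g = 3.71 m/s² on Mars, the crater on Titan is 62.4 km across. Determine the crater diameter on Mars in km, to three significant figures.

D ≈ 51.5 km

All impactor-dependent factors cancel in the ratio, leaving D_Mars/D_Titan = (g_Mars/g_Titan)^-0.19.
(3.71/1.35)^-0.19 = 2.748^-0.19 = 0.8253
D_Mars = 0.8253 × 62.4 km = 51.5 km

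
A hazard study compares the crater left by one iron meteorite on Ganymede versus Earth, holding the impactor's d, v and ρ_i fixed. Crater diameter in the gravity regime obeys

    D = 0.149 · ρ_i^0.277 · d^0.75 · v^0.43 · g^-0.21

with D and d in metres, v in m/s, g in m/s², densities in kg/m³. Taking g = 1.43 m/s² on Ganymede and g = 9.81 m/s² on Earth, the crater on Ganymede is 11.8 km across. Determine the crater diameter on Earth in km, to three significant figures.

All impactor-dependent factors cancel in the ratio, leaving D_Earth/D_Ganymede = (g_Earth/g_Ganymede)^-0.21.
(9.81/1.43)^-0.21 = 6.860^-0.21 = 0.6674
D_Earth = 0.6674 × 11.8 km = 7.88 km

D ≈ 7.88 km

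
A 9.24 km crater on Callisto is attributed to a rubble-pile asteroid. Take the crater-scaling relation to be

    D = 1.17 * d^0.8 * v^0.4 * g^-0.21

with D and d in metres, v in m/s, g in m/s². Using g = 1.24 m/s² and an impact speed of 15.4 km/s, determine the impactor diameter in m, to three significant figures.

Rearranging for d: d = [D / (1.17 · 15400^0.4 · 1.24^-0.21)]^(1/0.8).
D = 9240 m.
15400^0.4 = 47.32
1.24^-0.21 = 0.9558
Denominator = 1.17 × 47.32 × 0.9558 = 52.92
D / 52.92 = 9240 / 52.92 = 174.6
d = 174.6^(1/0.8) = 174.6^1.25 = 634.7 m

d ≈ 635 m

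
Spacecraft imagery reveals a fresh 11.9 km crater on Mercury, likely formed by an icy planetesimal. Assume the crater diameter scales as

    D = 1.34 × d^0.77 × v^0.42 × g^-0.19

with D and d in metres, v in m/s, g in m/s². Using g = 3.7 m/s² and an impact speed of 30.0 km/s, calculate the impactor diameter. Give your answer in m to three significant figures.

d ≈ 670 m

Rearranging for d: d = [D / (1.34 · 30000^0.42 · 3.7^-0.19)]^(1/0.77).
D = 11900 m.
30000^0.42 = 75.93
3.7^-0.19 = 0.7799
Denominator = 1.34 × 75.93 × 0.7799 = 79.35
D / 79.35 = 11900 / 79.35 = 150.0
d = 150.0^(1/0.77) = 150.0^1.2987 = 670.0 m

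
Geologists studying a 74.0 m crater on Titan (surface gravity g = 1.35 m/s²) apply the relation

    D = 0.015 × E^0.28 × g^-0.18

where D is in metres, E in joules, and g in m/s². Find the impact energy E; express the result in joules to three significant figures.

E ≈ 1.88 × 10^13 J

Rearranging: E = [D / (0.015 · g^-0.18)]^(1/0.28).
g^-0.18 = 1.35^-0.18 = 0.9474
D / (0.015 × 0.9474) = 74 / (0.01421) = 5.208 × 10^3
E = (5.208 × 10^3)^3.5714 = 1.878 × 10^13 J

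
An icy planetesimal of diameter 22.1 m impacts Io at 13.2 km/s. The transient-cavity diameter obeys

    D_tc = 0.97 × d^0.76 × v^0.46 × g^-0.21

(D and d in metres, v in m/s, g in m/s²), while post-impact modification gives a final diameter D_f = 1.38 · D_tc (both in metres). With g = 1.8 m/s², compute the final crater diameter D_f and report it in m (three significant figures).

v = 13200 m/s.
d^0.76 = 22.1^0.76 = 10.51
v^0.46 = 13200^0.46 = 78.61
g^-0.21 = 1.8^-0.21 = 0.8839
D_tc = 0.97 × 10.51 × 78.61 × 0.8839 = 708.4 m
D_f = 1.38 × 708.4 = 977.6 m

D_f ≈ 978 m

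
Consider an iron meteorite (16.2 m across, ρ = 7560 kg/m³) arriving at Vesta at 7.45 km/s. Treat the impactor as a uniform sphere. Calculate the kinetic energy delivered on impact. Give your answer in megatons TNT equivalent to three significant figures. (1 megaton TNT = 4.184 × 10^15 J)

E ≈ 0.112 Mt TNT

v = 7450 m/s.
Mass m = (π/6) ρ d³ = (π/6) × 7560 × (16.2)³ = 1.683 × 10^7 kg
E = ½ m v² = 0.5 × 1.683 × 10^7 × (7450)² = 4.671 × 10^14 J
   = 4.671 × 10^14 / 4.184×10^15 = 0.1116 Mt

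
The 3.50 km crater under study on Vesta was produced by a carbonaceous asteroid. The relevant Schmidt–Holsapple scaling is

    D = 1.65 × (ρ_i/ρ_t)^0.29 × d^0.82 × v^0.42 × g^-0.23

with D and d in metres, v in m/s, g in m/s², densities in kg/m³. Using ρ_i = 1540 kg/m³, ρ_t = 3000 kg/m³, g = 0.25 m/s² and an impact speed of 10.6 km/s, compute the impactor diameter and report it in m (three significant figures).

d ≈ 84.8 m

Rearranging for d: d = [D / (1.65 · (1540/3000)^0.29 · 10600^0.42 · 0.25^-0.23)]^(1/0.82).
D = 3500 m.
(1540/3000)^0.29 = 0.8242
10600^0.42 = 49.05
0.25^-0.23 = 1.376
Denominator = 1.65 × 0.8242 × 49.05 × 1.376 = 91.79
D / 91.79 = 3500 / 91.79 = 38.13
d = 38.13^(1/0.82) = 38.13^1.2195 = 84.79 m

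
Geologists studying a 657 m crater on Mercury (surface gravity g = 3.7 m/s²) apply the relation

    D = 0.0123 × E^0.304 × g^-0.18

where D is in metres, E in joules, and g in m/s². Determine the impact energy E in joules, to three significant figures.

Rearranging: E = [D / (0.0123 · g^-0.18)]^(1/0.304).
g^-0.18 = 3.7^-0.18 = 0.7902
D / (0.0123 × 0.7902) = 657 / (9.719 × 10^-3) = 6.760 × 10^4
E = (6.760 × 10^4)^3.2895 = 7.729 × 10^15 J

E ≈ 7.73 × 10^15 J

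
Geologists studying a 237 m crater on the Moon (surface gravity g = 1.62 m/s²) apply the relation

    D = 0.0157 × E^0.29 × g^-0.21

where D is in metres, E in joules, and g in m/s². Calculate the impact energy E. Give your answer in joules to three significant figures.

Rearranging: E = [D / (0.0157 · g^-0.21)]^(1/0.29).
g^-0.21 = 1.62^-0.21 = 0.9037
D / (0.0157 × 0.9037) = 237 / (0.01419) = 1.670 × 10^4
E = (1.670 × 10^4)^3.4483 = 3.641 × 10^14 J

E ≈ 3.64 × 10^14 J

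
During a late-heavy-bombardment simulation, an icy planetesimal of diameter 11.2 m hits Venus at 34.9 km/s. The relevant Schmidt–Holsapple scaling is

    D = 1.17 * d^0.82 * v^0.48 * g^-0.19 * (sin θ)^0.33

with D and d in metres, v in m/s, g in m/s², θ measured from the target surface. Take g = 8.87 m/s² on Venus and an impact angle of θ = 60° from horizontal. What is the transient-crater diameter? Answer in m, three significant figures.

In SI units: v = 34900 m/s.
d^0.82 = 11.2^0.82 = 7.250
v^0.48 = 34900^0.48 = 151.6
g^-0.19 = 8.87^-0.19 = 0.6605
(sin 60°)^0.33 = 0.8660^0.33 = 0.9536
D = 1.17 × 7.250 × 151.6 × 0.6605 × 0.9536 = 810.0 m

D ≈ 810 m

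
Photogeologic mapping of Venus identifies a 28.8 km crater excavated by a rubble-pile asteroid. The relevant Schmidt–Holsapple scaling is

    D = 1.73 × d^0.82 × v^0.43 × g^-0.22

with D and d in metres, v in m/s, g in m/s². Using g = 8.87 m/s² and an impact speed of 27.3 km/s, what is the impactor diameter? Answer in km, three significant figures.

Rearranging for d: d = [D / (1.73 · 27300^0.43 · 8.87^-0.22)]^(1/0.82).
D = 28800 m.
27300^0.43 = 80.83
8.87^-0.22 = 0.6187
Denominator = 1.73 × 80.83 × 0.6187 = 86.52
D / 86.52 = 28800 / 86.52 = 332.9
d = 332.9^(1/0.82) = 332.9^1.2195 = 1191 m

d ≈ 1.19 km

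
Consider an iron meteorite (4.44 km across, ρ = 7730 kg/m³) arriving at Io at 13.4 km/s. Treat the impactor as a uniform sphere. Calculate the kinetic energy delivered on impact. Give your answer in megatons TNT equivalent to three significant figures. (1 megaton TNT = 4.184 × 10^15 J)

E ≈ 7.60 × 10^6 Mt TNT

d = 4440 m; v = 13400 m/s.
Mass m = (π/6) ρ d³ = (π/6) × 7730 × (4440)³ = 3.543 × 10^14 kg
E = ½ m v² = 0.5 × 3.543 × 10^14 × (13400)² = 3.181 × 10^22 J
   = 3.181 × 10^22 / 4.184×10^15 = 7.603 × 10^6 Mt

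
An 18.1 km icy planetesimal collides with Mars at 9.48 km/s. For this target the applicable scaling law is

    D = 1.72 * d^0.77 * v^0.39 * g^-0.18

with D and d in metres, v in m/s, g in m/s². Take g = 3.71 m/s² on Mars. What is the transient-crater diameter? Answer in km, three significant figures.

In SI units: d = 18100 m, v = 9480 m/s.
d^0.77 = 18100^0.77 = 1899
v^0.39 = 9480^0.39 = 35.56
g^-0.18 = 3.71^-0.18 = 0.7898
D = 1.72 × 1899 × 35.56 × 0.7898 = 91734 m
   = 91.73 km

D ≈ 91.7 km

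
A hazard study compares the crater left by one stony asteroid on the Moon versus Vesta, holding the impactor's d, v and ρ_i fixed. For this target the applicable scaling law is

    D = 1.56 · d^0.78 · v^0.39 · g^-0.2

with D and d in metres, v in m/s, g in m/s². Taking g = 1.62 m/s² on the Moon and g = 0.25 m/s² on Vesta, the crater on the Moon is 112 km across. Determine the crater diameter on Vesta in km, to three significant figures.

All impactor-dependent factors cancel in the ratio, leaving D_Vesta/D_Moon = (g_Vesta/g_Moon)^-0.2.
(0.25/1.62)^-0.2 = 0.1543^-0.2 = 1.453
D_Vesta = 1.453 × 112 km = 163 km

D ≈ 163 km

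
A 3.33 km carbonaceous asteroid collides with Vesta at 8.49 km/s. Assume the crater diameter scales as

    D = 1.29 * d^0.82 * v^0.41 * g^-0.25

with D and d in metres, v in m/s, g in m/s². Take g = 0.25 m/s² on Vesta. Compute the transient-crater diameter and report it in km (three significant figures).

In SI units: d = 3330 m, v = 8490 m/s.
d^0.82 = 3330^0.82 = 773.4
v^0.41 = 8490^0.41 = 40.82
g^-0.25 = 0.25^-0.25 = 1.414
D = 1.29 × 773.4 × 40.82 × 1.414 = 57586 m
   = 57.59 km

D ≈ 57.6 km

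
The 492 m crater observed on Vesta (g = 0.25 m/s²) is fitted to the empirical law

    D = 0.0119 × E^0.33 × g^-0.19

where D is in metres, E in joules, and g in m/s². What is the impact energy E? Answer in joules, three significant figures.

Rearranging: E = [D / (0.0119 · g^-0.19)]^(1/0.33).
g^-0.19 = 0.25^-0.19 = 1.301
D / (0.0119 × 1.301) = 492 / (0.01548) = 3.178 × 10^4
E = (3.178 × 10^4)^3.0303 = 4.394 × 10^13 J

E ≈ 4.39 × 10^13 J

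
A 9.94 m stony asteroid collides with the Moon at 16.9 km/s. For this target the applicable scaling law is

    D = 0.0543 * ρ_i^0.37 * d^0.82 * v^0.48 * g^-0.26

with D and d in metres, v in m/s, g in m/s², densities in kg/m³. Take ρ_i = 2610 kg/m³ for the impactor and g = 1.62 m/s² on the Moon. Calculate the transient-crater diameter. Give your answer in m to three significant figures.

In SI units: v = 16900 m/s.
ρ_i^0.37 = 2610^0.37 = 18.37
d^0.82 = 9.94^0.82 = 6.574
v^0.48 = 16900^0.48 = 107.0
g^-0.26 = 1.62^-0.26 = 0.8821
D = 0.0543 × 18.37 × 6.574 × 107.0 × 0.8821 = 618.9 m

D ≈ 619 m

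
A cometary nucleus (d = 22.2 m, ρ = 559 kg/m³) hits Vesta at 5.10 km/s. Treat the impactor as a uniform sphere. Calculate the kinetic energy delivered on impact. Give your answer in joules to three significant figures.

v = 5100 m/s.
Mass m = (π/6) ρ d³ = (π/6) × 559 × (22.2)³ = 3.202 × 10^6 kg
E = ½ m v² = 0.5 × 3.202 × 10^6 × (5100)² = 4.164 × 10^13 J

E ≈ 4.16 × 10^13 J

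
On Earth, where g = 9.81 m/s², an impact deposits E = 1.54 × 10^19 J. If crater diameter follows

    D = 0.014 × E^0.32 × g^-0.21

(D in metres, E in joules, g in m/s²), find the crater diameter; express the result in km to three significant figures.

E^0.32 = (1.54 × 10^19)^0.32 = 1.380 × 10^6
g^-0.21 = 9.81^-0.21 = 0.6191
D = 0.014 × 1.380 × 10^6 × 0.6191 = 11961 m
   = 11.96 km

D ≈ 12.0 km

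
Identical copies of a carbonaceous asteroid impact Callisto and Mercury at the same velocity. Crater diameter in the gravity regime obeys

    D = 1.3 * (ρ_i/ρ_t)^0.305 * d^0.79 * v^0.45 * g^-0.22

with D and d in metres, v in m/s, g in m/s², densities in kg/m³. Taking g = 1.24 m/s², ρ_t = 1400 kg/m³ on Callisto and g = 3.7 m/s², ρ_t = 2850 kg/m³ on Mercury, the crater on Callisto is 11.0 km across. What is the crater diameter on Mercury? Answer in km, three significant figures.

The impactor-only factors (d, v, ρ_i) cancel in the ratio, leaving D_Mercury/D_Callisto = (g_Mercury/g_Callisto)^-0.22 · (ρ_t,Callisto/ρ_t,Mercury)^0.305.
(3.7/1.24)^-0.22 = 2.984^-0.22 = 0.7862
(1400/2850)^0.305 = 0.4912^0.305 = 0.8051
Ratio = 0.7862 × 0.8051 = 0.6330
D_Mercury = 0.6330 × 11.0 km = 6.96 km

D ≈ 6.96 km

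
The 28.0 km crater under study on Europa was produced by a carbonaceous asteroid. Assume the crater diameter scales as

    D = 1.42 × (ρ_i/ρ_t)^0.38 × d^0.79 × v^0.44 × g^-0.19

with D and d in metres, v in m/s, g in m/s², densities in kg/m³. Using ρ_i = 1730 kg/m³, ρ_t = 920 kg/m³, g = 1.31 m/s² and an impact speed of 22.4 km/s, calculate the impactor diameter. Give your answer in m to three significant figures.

d ≈ 813 m

Rearranging for d: d = [D / (1.42 · (1730/920)^0.38 · 22400^0.44 · 1.31^-0.19)]^(1/0.79).
D = 28000 m.
(1730/920)^0.38 = 1.271
22400^0.44 = 82.06
1.31^-0.19 = 0.9500
Denominator = 1.42 × 1.271 × 82.06 × 0.9500 = 140.7
D / 140.7 = 28000 / 140.7 = 199.0
d = 199.0^(1/0.79) = 199.0^1.2658 = 812.6 m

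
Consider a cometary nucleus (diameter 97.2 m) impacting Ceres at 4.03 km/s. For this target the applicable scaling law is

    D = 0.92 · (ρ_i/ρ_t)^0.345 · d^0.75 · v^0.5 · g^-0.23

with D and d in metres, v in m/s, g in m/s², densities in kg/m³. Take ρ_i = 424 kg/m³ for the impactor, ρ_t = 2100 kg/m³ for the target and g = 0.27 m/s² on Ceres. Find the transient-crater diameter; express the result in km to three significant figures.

D ≈ 1.41 km

In SI units: v = 4030 m/s.
(ρ_i/ρ_t)^0.345 = (424/2100)^0.345 = 0.5758
d^0.75 = 97.2^0.75 = 30.96
v^0.5 = 4030^0.5 = 63.48
g^-0.23 = 0.27^-0.23 = 1.351
D = 0.92 × 0.5758 × 30.96 × 63.48 × 1.351 = 1407 m
   = 1.407 km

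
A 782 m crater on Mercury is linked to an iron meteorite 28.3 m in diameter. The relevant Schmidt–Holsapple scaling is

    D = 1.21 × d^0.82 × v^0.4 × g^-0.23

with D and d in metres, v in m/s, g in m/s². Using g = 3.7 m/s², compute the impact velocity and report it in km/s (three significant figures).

Rearranging for v: v = [D / (1.21 · 28.3^0.82 · 3.7^-0.23)]^(1/0.4).
28.3^0.82 = 15.50
3.7^-0.23 = 0.7401
Denominator = 1.21 × 15.50 × 0.7401 = 13.88
D / 13.88 = 782 / 13.88 = 56.34
v = 56.34^(1/0.4) = 56.34^2.5 = 23826 m/s

v ≈ 23.8 km/s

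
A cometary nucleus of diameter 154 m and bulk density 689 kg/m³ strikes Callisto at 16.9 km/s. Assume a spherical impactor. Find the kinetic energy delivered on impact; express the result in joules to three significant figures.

E ≈ 1.88 × 10^17 J

v = 16900 m/s.
Mass m = (π/6) ρ d³ = (π/6) × 689 × (154)³ = 1.318 × 10^9 kg
E = ½ m v² = 0.5 × 1.318 × 10^9 × (16900)² = 1.882 × 10^17 J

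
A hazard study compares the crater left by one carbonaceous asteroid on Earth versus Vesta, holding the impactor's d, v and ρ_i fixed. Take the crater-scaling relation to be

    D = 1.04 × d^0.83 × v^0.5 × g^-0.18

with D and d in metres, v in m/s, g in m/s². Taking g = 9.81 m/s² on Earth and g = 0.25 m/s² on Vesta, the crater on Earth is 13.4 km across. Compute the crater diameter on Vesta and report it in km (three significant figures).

D ≈ 25.9 km

All impactor-dependent factors cancel in the ratio, leaving D_Vesta/D_Earth = (g_Vesta/g_Earth)^-0.18.
(0.25/9.81)^-0.18 = 0.02548^-0.18 = 1.936
D_Vesta = 1.936 × 13.4 km = 25.9 km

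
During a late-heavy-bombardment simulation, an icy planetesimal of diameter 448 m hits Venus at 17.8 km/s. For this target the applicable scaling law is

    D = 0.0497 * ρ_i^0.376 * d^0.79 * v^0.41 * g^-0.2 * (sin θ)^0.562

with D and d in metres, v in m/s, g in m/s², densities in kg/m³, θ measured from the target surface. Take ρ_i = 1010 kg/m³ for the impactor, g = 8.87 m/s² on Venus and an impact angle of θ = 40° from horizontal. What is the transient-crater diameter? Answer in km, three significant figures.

D ≈ 2.32 km

In SI units: v = 17800 m/s.
ρ_i^0.376 = 1010^0.376 = 13.48
d^0.79 = 448^0.79 = 124.3
v^0.41 = 17800^0.41 = 55.29
g^-0.2 = 8.87^-0.2 = 0.6463
(sin 40°)^0.562 = 0.6428^0.562 = 0.7801
D = 0.0497 × 13.48 × 124.3 × 55.29 × 0.6463 × 0.7801 = 2321 m
   = 2.321 km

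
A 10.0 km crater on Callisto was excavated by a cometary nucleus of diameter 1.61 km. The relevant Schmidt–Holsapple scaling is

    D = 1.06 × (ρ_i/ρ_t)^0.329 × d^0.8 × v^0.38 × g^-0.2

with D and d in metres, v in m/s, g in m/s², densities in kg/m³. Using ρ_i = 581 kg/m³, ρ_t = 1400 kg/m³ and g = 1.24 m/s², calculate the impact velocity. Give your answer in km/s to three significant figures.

v ≈ 12.3 km/s

Rearranging for v: v = [D / (1.06 · (581/1400)^0.329 · 1610^0.8 · 1.24^-0.2)]^(1/0.38).
D = 10000 m.
(581/1400)^0.329 = 0.7488
1610^0.8 = 367.7
1.24^-0.2 = 0.9579
Denominator = 1.06 × 0.7488 × 367.7 × 0.9579 = 279.6
D / 279.6 = 10000 / 279.6 = 35.77
v = 35.77^(1/0.38) = 35.77^2.6316 = 12253 m/s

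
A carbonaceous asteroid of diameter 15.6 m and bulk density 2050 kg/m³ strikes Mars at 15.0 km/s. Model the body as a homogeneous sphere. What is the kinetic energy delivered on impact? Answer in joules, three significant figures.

E ≈ 4.58 × 10^14 J

v = 15000 m/s.
Mass m = (π/6) ρ d³ = (π/6) × 2050 × (15.6)³ = 4.075 × 10^6 kg
E = ½ m v² = 0.5 × 4.075 × 10^6 × (15000)² = 4.584 × 10^14 J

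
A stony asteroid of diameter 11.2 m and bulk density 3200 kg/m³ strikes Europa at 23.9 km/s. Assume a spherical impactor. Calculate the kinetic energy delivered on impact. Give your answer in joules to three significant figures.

v = 23900 m/s.
Mass m = (π/6) ρ d³ = (π/6) × 3200 × (11.2)³ = 2.354 × 10^6 kg
E = ½ m v² = 0.5 × 2.354 × 10^6 × (23900)² = 6.723 × 10^14 J

E ≈ 6.72 × 10^14 J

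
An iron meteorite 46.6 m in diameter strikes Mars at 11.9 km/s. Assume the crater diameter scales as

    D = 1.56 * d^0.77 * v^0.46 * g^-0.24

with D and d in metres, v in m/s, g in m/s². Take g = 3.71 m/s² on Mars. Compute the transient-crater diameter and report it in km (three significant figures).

D ≈ 1.64 km

In SI units: v = 11900 m/s.
d^0.77 = 46.6^0.77 = 19.26
v^0.46 = 11900^0.46 = 74.95
g^-0.24 = 3.71^-0.24 = 0.7300
D = 1.56 × 19.26 × 74.95 × 0.7300 = 1644 m
   = 1.644 km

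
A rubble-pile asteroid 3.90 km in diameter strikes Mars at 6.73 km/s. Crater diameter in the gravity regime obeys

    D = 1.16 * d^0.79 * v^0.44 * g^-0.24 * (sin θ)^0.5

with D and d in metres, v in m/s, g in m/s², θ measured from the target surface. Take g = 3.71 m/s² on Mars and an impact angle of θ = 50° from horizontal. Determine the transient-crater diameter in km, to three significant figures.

In SI units: d = 3900 m, v = 6730 m/s.
d^0.79 = 3900^0.79 = 687.0
v^0.44 = 6730^0.44 = 48.34
g^-0.24 = 3.71^-0.24 = 0.7300
(sin 50°)^0.5 = 0.7660^0.5 = 0.8752
D = 1.16 × 687.0 × 48.34 × 0.7300 × 0.8752 = 24612 m
   = 24.61 km

D ≈ 24.6 km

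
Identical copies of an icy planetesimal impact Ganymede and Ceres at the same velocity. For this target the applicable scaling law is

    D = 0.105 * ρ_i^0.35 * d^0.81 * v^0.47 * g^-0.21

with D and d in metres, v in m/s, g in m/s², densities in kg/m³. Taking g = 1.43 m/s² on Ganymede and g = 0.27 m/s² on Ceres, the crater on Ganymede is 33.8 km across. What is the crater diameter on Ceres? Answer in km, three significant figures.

D ≈ 48.0 km

All impactor-dependent factors cancel in the ratio, leaving D_Ceres/D_Ganymede = (g_Ceres/g_Ganymede)^-0.21.
(0.27/1.43)^-0.21 = 0.1888^-0.21 = 1.419
D_Ceres = 1.419 × 33.8 km = 48.0 km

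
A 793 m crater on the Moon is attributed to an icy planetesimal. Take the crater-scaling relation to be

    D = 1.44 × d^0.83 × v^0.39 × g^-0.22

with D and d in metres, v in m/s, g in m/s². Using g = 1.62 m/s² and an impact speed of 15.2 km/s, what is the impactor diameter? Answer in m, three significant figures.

Rearranging for d: d = [D / (1.44 · 15200^0.39 · 1.62^-0.22)]^(1/0.83).
15200^0.39 = 42.75
1.62^-0.22 = 0.8993
Denominator = 1.44 × 42.75 × 0.8993 = 55.36
D / 55.36 = 793 / 55.36 = 14.32
d = 14.32^(1/0.83) = 14.32^1.2048 = 24.70 m

d ≈ 24.7 m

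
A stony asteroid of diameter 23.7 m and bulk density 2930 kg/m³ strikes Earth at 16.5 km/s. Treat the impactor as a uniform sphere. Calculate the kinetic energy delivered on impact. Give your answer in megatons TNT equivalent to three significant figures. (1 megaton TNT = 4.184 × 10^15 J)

E ≈ 0.664 Mt TNT

v = 16500 m/s.
Mass m = (π/6) ρ d³ = (π/6) × 2930 × (23.7)³ = 2.042 × 10^7 kg
E = ½ m v² = 0.5 × 2.042 × 10^7 × (16500)² = 2.780 × 10^15 J
   = 2.780 × 10^15 / 4.184×10^15 = 0.6644 Mt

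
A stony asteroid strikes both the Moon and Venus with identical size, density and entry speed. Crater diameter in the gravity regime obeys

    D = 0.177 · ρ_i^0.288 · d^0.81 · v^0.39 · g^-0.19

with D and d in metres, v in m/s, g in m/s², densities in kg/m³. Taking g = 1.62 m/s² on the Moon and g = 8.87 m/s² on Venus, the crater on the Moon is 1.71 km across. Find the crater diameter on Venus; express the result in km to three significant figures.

D ≈ 1.24 km

All impactor-dependent factors cancel in the ratio, leaving D_Venus/D_Moon = (g_Venus/g_Moon)^-0.19.
(8.87/1.62)^-0.19 = 5.475^-0.19 = 0.7239
D_Venus = 0.7239 × 1.71 km = 1.24 km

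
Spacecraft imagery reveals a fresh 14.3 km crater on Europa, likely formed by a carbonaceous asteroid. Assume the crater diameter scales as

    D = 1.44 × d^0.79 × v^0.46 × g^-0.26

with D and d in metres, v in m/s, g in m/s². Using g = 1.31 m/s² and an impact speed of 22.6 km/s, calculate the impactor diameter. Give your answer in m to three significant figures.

Rearranging for d: d = [D / (1.44 · 22600^0.46 · 1.31^-0.26)]^(1/0.79).
D = 14300 m.
22600^0.46 = 100.7
1.31^-0.26 = 0.9322
Denominator = 1.44 × 100.7 × 0.9322 = 135.2
D / 135.2 = 14300 / 135.2 = 105.8
d = 105.8^(1/0.79) = 105.8^1.2658 = 365.3 m

d ≈ 365 m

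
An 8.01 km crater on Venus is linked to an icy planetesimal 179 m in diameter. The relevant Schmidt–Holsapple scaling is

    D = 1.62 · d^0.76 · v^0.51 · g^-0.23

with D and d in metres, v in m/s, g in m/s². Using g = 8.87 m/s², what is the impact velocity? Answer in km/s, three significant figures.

Rearranging for v: v = [D / (1.62 · 179^0.76 · 8.87^-0.23)]^(1/0.51).
D = 8010 m.
179^0.76 = 51.54
8.87^-0.23 = 0.6053
Denominator = 1.62 × 51.54 × 0.6053 = 50.54
D / 50.54 = 8010 / 50.54 = 158.5
v = 158.5^(1/0.51) = 158.5^1.9608 = 20598 m/s

v ≈ 20.6 km/s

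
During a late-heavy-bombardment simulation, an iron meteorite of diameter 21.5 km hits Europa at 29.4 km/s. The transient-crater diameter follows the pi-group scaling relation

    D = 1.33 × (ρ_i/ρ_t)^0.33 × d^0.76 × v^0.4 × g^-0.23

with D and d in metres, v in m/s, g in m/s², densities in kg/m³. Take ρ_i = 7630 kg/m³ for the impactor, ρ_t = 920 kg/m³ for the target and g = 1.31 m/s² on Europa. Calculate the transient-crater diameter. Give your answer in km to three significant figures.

In SI units: d = 21500 m, v = 29400 m/s.
(ρ_i/ρ_t)^0.33 = (7630/920)^0.33 = 2.010
d^0.76 = 21500^0.76 = 1962
v^0.4 = 29400^0.4 = 61.28
g^-0.23 = 1.31^-0.23 = 0.9398
D = 1.33 × 2.010 × 1962 × 61.28 × 0.9398 = 3.021 × 10^5 m
   = 302.1 km

D ≈ 302 km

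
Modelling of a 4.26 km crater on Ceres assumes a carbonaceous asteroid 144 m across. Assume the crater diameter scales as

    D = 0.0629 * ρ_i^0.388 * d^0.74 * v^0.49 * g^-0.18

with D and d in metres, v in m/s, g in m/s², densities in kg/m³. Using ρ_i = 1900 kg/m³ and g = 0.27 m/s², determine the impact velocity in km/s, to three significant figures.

Rearranging for v: v = [D / (0.0629 · 1900^0.388 · 144^0.74 · 0.27^-0.18)]^(1/0.49).
D = 4260 m.
1900^0.388 = 18.71
144^0.74 = 39.55
0.27^-0.18 = 1.266
Denominator = 0.0629 × 18.71 × 39.55 × 1.266 = 58.93
D / 58.93 = 4260 / 58.93 = 72.29
v = 72.29^(1/0.49) = 72.29^2.0408 = 6223 m/s

v ≈ 6.22 km/s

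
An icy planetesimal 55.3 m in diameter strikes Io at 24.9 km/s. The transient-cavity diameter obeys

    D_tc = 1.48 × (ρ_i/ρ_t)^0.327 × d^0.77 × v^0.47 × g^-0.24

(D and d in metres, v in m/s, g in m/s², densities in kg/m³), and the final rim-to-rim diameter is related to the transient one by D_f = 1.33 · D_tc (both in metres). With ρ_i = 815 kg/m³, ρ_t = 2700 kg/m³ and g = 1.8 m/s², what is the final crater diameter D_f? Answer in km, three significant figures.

D_f ≈ 2.96 km

v = 24900 m/s.
(ρ_i/ρ_t)^0.327 = (815/2700)^0.327 = 0.6759
d^0.77 = 55.3^0.77 = 21.97
v^0.47 = 24900^0.47 = 116.5
g^-0.24 = 1.8^-0.24 = 0.8684
D_tc = 1.48 × 0.6759 × 21.97 × 116.5 × 0.8684 = 2223 m
D_f = 1.33 × 2223 = 2957 m
     = 2.957 km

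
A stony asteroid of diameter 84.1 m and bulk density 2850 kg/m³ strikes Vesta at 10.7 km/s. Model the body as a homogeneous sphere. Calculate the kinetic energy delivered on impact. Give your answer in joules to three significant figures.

v = 10700 m/s.
Mass m = (π/6) ρ d³ = (π/6) × 2850 × (84.1)³ = 8.876 × 10^8 kg
E = ½ m v² = 0.5 × 8.876 × 10^8 × (10700)² = 5.081 × 10^16 J

E ≈ 5.08 × 10^16 J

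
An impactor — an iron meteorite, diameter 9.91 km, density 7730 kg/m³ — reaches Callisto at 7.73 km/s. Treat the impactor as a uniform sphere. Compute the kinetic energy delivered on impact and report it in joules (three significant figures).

d = 9910 m; v = 7730 m/s.
Mass m = (π/6) ρ d³ = (π/6) × 7730 × (9910)³ = 3.939 × 10^15 kg
E = ½ m v² = 0.5 × 3.939 × 10^15 × (7730)² = 1.177 × 10^23 J

E ≈ 1.18 × 10^23 J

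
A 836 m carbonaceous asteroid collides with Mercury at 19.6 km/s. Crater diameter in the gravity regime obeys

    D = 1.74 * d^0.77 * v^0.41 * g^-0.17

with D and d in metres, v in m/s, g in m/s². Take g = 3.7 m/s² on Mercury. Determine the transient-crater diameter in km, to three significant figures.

In SI units: v = 19600 m/s.
d^0.77 = 836^0.77 = 177.9
v^0.41 = 19600^0.41 = 57.52
g^-0.17 = 3.7^-0.17 = 0.8006
D = 1.74 × 177.9 × 57.52 × 0.8006 = 14255 m
   = 14.25 km

D ≈ 14.3 km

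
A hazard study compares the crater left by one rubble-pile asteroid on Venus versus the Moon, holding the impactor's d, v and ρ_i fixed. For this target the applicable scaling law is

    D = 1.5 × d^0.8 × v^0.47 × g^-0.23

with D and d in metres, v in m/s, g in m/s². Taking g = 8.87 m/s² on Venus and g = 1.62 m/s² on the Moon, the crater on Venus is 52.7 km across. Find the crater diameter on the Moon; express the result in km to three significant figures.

D ≈ 77.9 km

All impactor-dependent factors cancel in the ratio, leaving D_Moon/D_Venus = (g_Moon/g_Venus)^-0.23.
(1.62/8.87)^-0.23 = 0.1826^-0.23 = 1.479
D_Moon = 1.479 × 52.7 km = 77.9 km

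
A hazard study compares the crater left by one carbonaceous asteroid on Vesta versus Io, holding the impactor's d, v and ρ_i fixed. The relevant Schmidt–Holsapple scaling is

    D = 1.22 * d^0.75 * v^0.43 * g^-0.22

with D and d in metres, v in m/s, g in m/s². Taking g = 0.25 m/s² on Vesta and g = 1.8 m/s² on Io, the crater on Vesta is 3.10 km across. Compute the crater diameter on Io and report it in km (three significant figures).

All impactor-dependent factors cancel in the ratio, leaving D_Io/D_Vesta = (g_Io/g_Vesta)^-0.22.
(1.8/0.25)^-0.22 = 7.200^-0.22 = 0.6477
D_Io = 0.6477 × 3.10 km = 2.01 km

D ≈ 2.01 km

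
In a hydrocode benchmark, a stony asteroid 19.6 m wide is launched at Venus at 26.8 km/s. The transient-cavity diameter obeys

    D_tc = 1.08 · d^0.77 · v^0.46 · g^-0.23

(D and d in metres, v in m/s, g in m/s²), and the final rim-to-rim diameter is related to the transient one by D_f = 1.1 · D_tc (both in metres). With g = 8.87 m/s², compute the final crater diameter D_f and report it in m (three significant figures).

D_f ≈ 774 m

v = 26800 m/s.
d^0.77 = 19.6^0.77 = 9.886
v^0.46 = 26800^0.46 = 108.9
g^-0.23 = 8.87^-0.23 = 0.6053
D_tc = 1.08 × 9.886 × 108.9 × 0.6053 = 703.8 m
D_f = 1.1 × 703.8 = 774.2 m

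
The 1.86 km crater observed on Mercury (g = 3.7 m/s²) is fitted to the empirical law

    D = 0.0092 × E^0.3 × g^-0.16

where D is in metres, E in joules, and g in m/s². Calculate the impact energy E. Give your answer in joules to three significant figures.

Rearranging: E = [D / (0.0092 · g^-0.16)]^(1/0.3).
D = 1860 m.
g^-0.16 = 3.7^-0.16 = 0.8111
D / (0.0092 × 0.8111) = 1860 / (7.462 × 10^-3) = 2.493 × 10^5
E = (2.493 × 10^5)^3.3333 = 9.748 × 10^17 J

E ≈ 9.75 × 10^17 J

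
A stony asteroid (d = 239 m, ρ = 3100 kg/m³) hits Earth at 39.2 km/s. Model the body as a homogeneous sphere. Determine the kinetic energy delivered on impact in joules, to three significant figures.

v = 39200 m/s.
Mass m = (π/6) ρ d³ = (π/6) × 3100 × (239)³ = 2.216 × 10^10 kg
E = ½ m v² = 0.5 × 2.216 × 10^10 × (39200)² = 1.703 × 10^19 J

E ≈ 1.70 × 10^19 J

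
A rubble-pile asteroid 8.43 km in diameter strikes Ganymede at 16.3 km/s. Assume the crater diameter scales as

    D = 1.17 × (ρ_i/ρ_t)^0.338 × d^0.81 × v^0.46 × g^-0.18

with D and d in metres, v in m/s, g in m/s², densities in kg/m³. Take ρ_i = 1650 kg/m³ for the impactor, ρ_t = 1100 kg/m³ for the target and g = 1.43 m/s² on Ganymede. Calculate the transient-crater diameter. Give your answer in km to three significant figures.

D ≈ 165 km

In SI units: d = 8430 m, v = 16300 m/s.
(ρ_i/ρ_t)^0.338 = (1650/1100)^0.338 = 1.147
d^0.81 = 8430^0.81 = 1513
v^0.46 = 16300^0.46 = 86.62
g^-0.18 = 1.43^-0.18 = 0.9376
D = 1.17 × 1.147 × 1513 × 86.62 × 0.9376 = 1.649 × 10^5 m
   = 164.9 km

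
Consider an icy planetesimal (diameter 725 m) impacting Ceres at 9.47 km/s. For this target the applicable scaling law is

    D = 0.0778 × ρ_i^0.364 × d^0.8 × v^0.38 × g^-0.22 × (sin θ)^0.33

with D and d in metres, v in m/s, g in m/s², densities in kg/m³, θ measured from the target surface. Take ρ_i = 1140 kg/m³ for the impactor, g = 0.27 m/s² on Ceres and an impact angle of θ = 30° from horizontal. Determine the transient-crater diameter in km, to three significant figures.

In SI units: v = 9470 m/s.
ρ_i^0.364 = 1140^0.364 = 12.96
d^0.8 = 725^0.8 = 194.2
v^0.38 = 9470^0.38 = 32.43
g^-0.22 = 0.27^-0.22 = 1.334
(sin 30°)^0.33 = 0.5000^0.33 = 0.7955
D = 0.0778 × 12.96 × 194.2 × 32.43 × 1.334 × 0.7955 = 6739 m
   = 6.739 km

D ≈ 6.74 km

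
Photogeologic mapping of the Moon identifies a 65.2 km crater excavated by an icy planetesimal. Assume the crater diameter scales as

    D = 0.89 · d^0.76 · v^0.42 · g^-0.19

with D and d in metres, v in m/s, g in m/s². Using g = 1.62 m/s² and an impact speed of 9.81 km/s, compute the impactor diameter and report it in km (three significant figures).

Rearranging for d: d = [D / (0.89 · 9810^0.42 · 1.62^-0.19)]^(1/0.76).
D = 65200 m.
9810^0.42 = 47.48
1.62^-0.19 = 0.9124
Denominator = 0.89 × 47.48 × 0.9124 = 38.56
D / 38.56 = 65200 / 38.56 = 1691
d = 1691^(1/0.76) = 1691^1.3158 = 17684 m

d ≈ 17.7 km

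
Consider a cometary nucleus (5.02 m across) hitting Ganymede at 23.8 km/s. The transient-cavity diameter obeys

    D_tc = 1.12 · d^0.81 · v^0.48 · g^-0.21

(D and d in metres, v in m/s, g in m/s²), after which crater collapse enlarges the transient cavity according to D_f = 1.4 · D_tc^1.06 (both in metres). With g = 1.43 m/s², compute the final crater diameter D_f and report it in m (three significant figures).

v = 23800 m/s.
d^0.81 = 5.02^0.81 = 3.695
v^0.48 = 23800^0.48 = 126.1
g^-0.21 = 1.43^-0.21 = 0.9276
D_tc = 1.12 × 3.695 × 126.1 × 0.9276 = 484.1 m
D_f = 1.4 × (484.1)^1.06 = 982.1 m

D_f ≈ 982 m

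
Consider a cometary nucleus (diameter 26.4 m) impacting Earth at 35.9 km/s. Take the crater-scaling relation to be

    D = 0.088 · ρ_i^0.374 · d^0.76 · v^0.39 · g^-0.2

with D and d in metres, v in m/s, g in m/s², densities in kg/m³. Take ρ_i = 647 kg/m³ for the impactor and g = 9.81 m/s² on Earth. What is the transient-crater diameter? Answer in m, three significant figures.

In SI units: v = 35900 m/s.
ρ_i^0.374 = 647^0.374 = 11.25
d^0.76 = 26.4^0.76 = 12.03
v^0.39 = 35900^0.39 = 59.77
g^-0.2 = 9.81^-0.2 = 0.6334
D = 0.088 × 11.25 × 12.03 × 59.77 × 0.6334 = 450.9 m

D ≈ 451 m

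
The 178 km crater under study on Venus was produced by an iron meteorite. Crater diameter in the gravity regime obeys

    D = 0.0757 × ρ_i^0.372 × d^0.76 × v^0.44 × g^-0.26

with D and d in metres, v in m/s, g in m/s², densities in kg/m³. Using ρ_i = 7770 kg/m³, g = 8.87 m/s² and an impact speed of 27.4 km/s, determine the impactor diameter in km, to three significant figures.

Rearranging for d: d = [D / (0.0757 · 7770^0.372 · 27400^0.44 · 8.87^-0.26)]^(1/0.76).
D = 178000 m.
7770^0.372 = 28.01
27400^0.44 = 89.66
8.87^-0.26 = 0.5669
Denominator = 0.0757 × 28.01 × 89.66 × 0.5669 = 107.8
D / 107.8 = 178000 / 107.8 = 1651
d = 1651^(1/0.76) = 1651^1.3158 = 17136 m

d ≈ 17.1 km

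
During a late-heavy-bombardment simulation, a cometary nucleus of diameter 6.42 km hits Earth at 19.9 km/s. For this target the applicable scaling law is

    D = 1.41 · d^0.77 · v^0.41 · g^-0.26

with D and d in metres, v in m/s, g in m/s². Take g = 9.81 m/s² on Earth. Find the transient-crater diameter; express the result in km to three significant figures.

D ≈ 38.5 km

In SI units: d = 6420 m, v = 19900 m/s.
d^0.77 = 6420^0.77 = 854.7
v^0.41 = 19900^0.41 = 57.88
g^-0.26 = 9.81^-0.26 = 0.5523
D = 1.41 × 854.7 × 57.88 × 0.5523 = 38524 m
   = 38.52 km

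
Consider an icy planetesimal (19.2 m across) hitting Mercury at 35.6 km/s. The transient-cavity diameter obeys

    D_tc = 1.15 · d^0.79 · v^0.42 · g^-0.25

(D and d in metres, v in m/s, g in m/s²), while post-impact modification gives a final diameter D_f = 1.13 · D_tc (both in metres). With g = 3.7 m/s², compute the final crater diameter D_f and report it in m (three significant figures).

v = 35600 m/s.
d^0.79 = 19.2^0.79 = 10.32
v^0.42 = 35600^0.42 = 81.58
g^-0.25 = 3.7^-0.25 = 0.7210
D_tc = 1.15 × 10.32 × 81.58 × 0.7210 = 698.1 m
D_f = 1.13 × 698.1 = 788.9 m

D_f ≈ 789 m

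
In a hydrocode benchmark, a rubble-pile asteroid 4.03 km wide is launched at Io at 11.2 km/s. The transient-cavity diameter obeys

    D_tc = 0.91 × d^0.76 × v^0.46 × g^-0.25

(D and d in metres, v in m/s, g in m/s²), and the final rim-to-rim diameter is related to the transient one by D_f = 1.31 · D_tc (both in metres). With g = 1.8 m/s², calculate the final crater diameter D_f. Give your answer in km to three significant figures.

In SI: d = 4030 m, v = 11200 m/s.
d^0.76 = 4030^0.76 = 549.6
v^0.46 = 11200^0.46 = 72.89
g^-0.25 = 1.8^-0.25 = 0.8633
D_tc = 0.91 × 549.6 × 72.89 × 0.8633 = 31470 m
D_f = 1.31 × 31470 = 41226 m
     = 41.23 km

D_f ≈ 41.2 km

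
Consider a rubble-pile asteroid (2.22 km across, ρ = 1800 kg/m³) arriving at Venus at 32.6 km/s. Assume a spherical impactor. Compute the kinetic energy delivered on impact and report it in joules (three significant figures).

E ≈ 5.48 × 10^21 J

d = 2220 m; v = 32600 m/s.
Mass m = (π/6) ρ d³ = (π/6) × 1800 × (2220)³ = 1.031 × 10^13 kg
E = ½ m v² = 0.5 × 1.031 × 10^13 × (32600)² = 5.479 × 10^21 J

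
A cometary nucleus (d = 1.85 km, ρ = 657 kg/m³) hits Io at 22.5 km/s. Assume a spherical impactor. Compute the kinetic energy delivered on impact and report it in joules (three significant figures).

E ≈ 5.51 × 10^20 J

d = 1850 m; v = 22500 m/s.
Mass m = (π/6) ρ d³ = (π/6) × 657 × (1850)³ = 2.178 × 10^12 kg
E = ½ m v² = 0.5 × 2.178 × 10^12 × (22500)² = 5.513 × 10^20 J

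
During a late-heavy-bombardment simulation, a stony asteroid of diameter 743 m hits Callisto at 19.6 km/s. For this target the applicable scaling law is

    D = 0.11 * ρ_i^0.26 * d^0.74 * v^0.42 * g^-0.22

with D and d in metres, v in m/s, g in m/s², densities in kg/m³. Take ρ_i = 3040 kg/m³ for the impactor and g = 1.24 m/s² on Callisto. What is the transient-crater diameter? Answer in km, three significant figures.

In SI units: v = 19600 m/s.
ρ_i^0.26 = 3040^0.26 = 8.045
d^0.74 = 743^0.74 = 133.2
v^0.42 = 19600^0.42 = 63.50
g^-0.22 = 1.24^-0.22 = 0.9538
D = 0.11 × 8.045 × 133.2 × 63.50 × 0.9538 = 7139 m
   = 7.139 km

D ≈ 7.14 km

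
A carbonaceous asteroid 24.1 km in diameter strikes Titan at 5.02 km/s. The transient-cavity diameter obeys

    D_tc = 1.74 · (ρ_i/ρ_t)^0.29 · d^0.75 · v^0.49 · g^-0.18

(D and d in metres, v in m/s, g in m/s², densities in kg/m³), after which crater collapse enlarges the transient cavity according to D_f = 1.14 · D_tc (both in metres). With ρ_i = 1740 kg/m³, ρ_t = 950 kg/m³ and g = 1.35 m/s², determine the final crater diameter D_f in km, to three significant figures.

In SI: d = 24100 m, v = 5020 m/s.
(ρ_i/ρ_t)^0.29 = (1740/950)^0.29 = 1.192
d^0.75 = 24100^0.75 = 1934
v^0.49 = 5020^0.49 = 65.06
g^-0.18 = 1.35^-0.18 = 0.9474
D_tc = 1.74 × 1.192 × 1934 × 65.06 × 0.9474 = 2.472 × 10^5 m
D_f = 1.14 × 2.472 × 10^5 = 2.818 × 10^5 m
     = 281.8 km

D_f ≈ 282 km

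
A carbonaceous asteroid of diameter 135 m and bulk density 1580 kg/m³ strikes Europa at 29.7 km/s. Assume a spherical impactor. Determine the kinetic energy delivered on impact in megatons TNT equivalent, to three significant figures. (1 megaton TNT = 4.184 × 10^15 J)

E ≈ 215 Mt TNT

v = 29700 m/s.
Mass m = (π/6) ρ d³ = (π/6) × 1580 × (135)³ = 2.035 × 10^9 kg
E = ½ m v² = 0.5 × 2.035 × 10^9 × (29700)² = 8.975 × 10^17 J
   = 8.975 × 10^17 / 4.184×10^15 = 214.5 Mt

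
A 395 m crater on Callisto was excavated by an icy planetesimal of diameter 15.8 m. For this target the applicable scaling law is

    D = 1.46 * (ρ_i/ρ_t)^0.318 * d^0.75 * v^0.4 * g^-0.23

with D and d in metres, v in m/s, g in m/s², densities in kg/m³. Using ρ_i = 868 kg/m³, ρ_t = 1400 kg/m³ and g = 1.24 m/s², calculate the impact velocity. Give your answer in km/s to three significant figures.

v ≈ 11.3 km/s

Rearranging for v: v = [D / (1.46 · (868/1400)^0.318 · 15.8^0.75 · 1.24^-0.23)]^(1/0.4).
(868/1400)^0.318 = 0.8590
15.8^0.75 = 7.925
1.24^-0.23 = 0.9517
Denominator = 1.46 × 0.8590 × 7.925 × 0.9517 = 9.459
D / 9.459 = 395 / 9.459 = 41.76
v = 41.76^(1/0.4) = 41.76^2.5 = 11269 m/s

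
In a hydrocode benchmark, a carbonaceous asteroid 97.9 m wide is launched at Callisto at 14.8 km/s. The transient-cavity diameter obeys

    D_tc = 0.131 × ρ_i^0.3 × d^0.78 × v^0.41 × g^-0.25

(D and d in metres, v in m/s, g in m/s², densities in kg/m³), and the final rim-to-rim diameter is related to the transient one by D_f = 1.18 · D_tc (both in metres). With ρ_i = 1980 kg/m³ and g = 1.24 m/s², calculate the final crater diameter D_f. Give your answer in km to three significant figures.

v = 14800 m/s.
ρ_i^0.3 = 1980^0.3 = 9.750
d^0.78 = 97.9^0.78 = 35.71
v^0.41 = 14800^0.41 = 51.26
g^-0.25 = 1.24^-0.25 = 0.9476
D_tc = 0.131 × 9.750 × 35.71 × 51.26 × 0.9476 = 2215 m
D_f = 1.18 × 2215 = 2614 m
     = 2.614 km

D_f ≈ 2.61 km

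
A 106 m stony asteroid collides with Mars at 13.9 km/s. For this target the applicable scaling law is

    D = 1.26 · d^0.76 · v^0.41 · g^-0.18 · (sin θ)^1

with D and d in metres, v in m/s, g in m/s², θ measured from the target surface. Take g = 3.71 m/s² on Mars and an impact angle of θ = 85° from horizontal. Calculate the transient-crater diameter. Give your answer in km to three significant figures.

D ≈ 1.71 km

In SI units: v = 13900 m/s.
d^0.76 = 106^0.76 = 34.61
v^0.41 = 13900^0.41 = 49.96
g^-0.18 = 3.71^-0.18 = 0.7898
(sin 85°)^1 = 0.9962^1 = 0.9962
D = 1.26 × 34.61 × 49.96 × 0.7898 × 0.9962 = 1714 m
   = 1.714 km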